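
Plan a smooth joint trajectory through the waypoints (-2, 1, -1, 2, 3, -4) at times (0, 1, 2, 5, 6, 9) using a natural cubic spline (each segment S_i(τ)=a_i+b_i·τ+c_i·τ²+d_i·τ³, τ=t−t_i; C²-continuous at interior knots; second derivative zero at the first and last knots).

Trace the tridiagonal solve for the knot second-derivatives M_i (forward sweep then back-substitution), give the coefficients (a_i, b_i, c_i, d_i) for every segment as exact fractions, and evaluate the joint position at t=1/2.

  seg 0: a=-2 b=7334/1665 c=0 d=-2339/1665
  seg 1: a=1 b=317/1665 c=-2339/555 d=674/333
  seg 2: a=-1 b=-3607/1665 c=1031/555 d=-4007/14985
  seg 3: a=2 b=586/333 c=-914/1665 d=-39/185
  seg 4: a=3 b=49/1665 c=-1967/1665 d=1967/14985
S(1/2) = 119/4440

Δ: Δ0=3, Δ1=-2, Δ2=1, Δ3=1, Δ4=-7/3
row 1: diag=4, rhs=-30; c'=1/4, d'=-15/2
row 2: denom=8−1·1/4=31/4; d'=(18−1·-15/2)/(31/4)=102/31
row 3: denom=8−3·12/31=212/31; d'=(0−3·102/31)/(212/31)=-153/106
row 4: denom=8−1·31/212=1665/212; d'=(-20−1·-153/106)/(1665/212)=-3934/1665
back: M4=-3934/1665
back: M3=-153/106−31/212·-3934/1665=-1828/1665
back: M2=102/31−12/31·-1828/1665=2062/555
back: M1=-15/2−1/4·2062/555=-4678/555
M: M0=0, M1=-4678/555, M2=2062/555, M3=-1828/1665, M4=-3934/1665, M5=0
seg 0: a=-2, c=M0/2=0, d=(M1−M0)/(6·1)=-2339/1665, b=Δ0−h0·(2M0+M1)/6=7334/1665
seg 1: a=1, c=M1/2=-2339/555, d=(M2−M1)/(6·1)=674/333, b=Δ1−h1·(2M1+M2)/6=317/1665
seg 2: a=-1, c=M2/2=1031/555, d=(M3−M2)/(6·3)=-4007/14985, b=Δ2−h2·(2M2+M3)/6=-3607/1665
seg 3: a=2, c=M3/2=-914/1665, d=(M4−M3)/(6·1)=-39/185, b=Δ3−h3·(2M3+M4)/6=586/333
seg 4: a=3, c=M4/2=-1967/1665, d=(M5−M4)/(6·3)=1967/14985, b=Δ4−h4·(2M4+M5)/6=49/1665
t_q=1/2 → seg 0, τ=1/2; S=-2+7334/1665·τ+0·τ²+-2339/1665·τ³=119/4440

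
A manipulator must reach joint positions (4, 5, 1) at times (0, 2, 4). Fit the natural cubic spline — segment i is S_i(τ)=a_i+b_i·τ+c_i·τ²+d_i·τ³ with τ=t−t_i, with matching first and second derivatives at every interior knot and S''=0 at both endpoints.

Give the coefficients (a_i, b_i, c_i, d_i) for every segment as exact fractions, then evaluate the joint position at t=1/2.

Δ: Δ0=1/2, Δ1=-2
row 1: diag=8, rhs=-15; c'=1/4, d'=-15/8
back: M1=-15/8
M: M0=0, M1=-15/8, M2=0
seg 0: a=4, c=M0/2=0, d=(M1−M0)/(6·2)=-5/32, b=Δ0−h0·(2M0+M1)/6=9/8
seg 1: a=5, c=M1/2=-15/16, d=(M2−M1)/(6·2)=5/32, b=Δ1−h1·(2M1+M2)/6=-3/4
t_q=1/2 → seg 0, τ=1/2; S=4+9/8·τ+0·τ²+-5/32·τ³=1163/256

  seg 0: a=4 b=9/8 c=0 d=-5/32
  seg 1: a=5 b=-3/4 c=-15/16 d=5/32
S(1/2) = 1163/256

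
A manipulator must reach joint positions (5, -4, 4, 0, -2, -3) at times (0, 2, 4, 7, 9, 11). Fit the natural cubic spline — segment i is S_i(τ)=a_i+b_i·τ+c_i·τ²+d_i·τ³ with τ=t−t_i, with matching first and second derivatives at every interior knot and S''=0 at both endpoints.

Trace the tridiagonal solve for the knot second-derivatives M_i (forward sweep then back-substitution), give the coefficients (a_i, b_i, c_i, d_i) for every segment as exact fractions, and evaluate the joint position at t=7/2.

Δ: Δ0=-9/2, Δ1=4, Δ2=-4/3, Δ3=-1, Δ4=-1/2
row 1: diag=8, rhs=51; c'=1/4, d'=51/8
row 2: denom=10−2·1/4=19/2; d'=(-32−2·51/8)/(19/2)=-179/38
row 3: denom=10−3·6/19=172/19; d'=(2−3·-179/38)/(172/19)=613/344
row 4: denom=8−2·19/86=325/43; d'=(3−2·613/344)/(325/43)=-97/1300
back: M4=-97/1300
back: M3=613/344−19/86·-97/1300=1169/650
back: M2=-179/38−6/19·1169/650=-3431/650
back: M1=51/8−1/4·-3431/650=10003/1300
M: M0=0, M1=10003/1300, M2=-3431/650, M3=1169/650, M4=-97/1300, M5=0
seg 0: a=5, c=M0/2=0, d=(M1−M0)/(6·2)=10003/15600, b=Δ0−h0·(2M0+M1)/6=-27553/3900
seg 1: a=-4, c=M1/2=10003/2600, d=(M2−M1)/(6·2)=-3373/3120, b=Δ1−h1·(2M1+M2)/6=614/975
seg 2: a=4, c=M2/2=-3431/1300, d=(M3−M2)/(6·3)=46/117, b=Δ2−h2·(2M2+M3)/6=11879/3900
seg 3: a=0, c=M3/2=1169/1300, d=(M4−M3)/(6·2)=-487/3120, b=Δ3−h3·(2M3+M4)/6=-8479/3900
seg 4: a=-2, c=M4/2=-97/2600, d=(M5−M4)/(6·2)=97/15600, b=Δ4−h4·(2M4+M5)/6=-439/975
t_q=7/2 → seg 1, τ=3/2; S=-4+614/975·τ+10003/2600·τ²+-3373/3120·τ³=81219/41600

  seg 0: a=5 b=-27553/3900 c=0 d=10003/15600
  seg 1: a=-4 b=614/975 c=10003/2600 d=-3373/3120
  seg 2: a=4 b=11879/3900 c=-3431/1300 d=46/117
  seg 3: a=0 b=-8479/3900 c=1169/1300 d=-487/3120
  seg 4: a=-2 b=-439/975 c=-97/2600 d=97/15600
S(7/2) = 81219/41600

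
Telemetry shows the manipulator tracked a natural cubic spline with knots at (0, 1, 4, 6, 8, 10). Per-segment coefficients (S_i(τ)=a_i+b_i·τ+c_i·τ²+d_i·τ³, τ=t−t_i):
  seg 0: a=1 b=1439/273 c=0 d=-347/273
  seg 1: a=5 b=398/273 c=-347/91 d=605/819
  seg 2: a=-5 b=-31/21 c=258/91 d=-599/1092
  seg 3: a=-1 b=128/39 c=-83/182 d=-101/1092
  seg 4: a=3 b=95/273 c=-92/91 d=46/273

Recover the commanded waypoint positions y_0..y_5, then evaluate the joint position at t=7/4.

y_0 = S_0(0) = a_0 = 1
y_1 = S_1(0) = a_1 = 5
y_2 = S_2(0) = a_2 = -5
y_3 = S_3(0) = a_3 = -1
y_4 = S_4(0) = a_4 = 3
y_5 = S_4(2) = 1
t_q=7/4 is in segment 1 (τ=3/4); S_1(τ)=24811/5824

y_0=1 y_1=5 y_2=-5 y_3=-1 y_4=3 y_5=1
S(7/4) = 24811/5824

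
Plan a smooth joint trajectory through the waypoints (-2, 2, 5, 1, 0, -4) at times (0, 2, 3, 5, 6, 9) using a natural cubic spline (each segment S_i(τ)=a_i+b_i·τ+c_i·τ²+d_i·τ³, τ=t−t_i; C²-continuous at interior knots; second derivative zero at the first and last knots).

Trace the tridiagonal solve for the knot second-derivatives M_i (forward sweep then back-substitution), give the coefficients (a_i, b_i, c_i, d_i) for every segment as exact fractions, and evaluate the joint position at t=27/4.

Δ: Δ0=2, Δ1=3, Δ2=-2, Δ3=-1, Δ4=-4/3
row 1: diag=6, rhs=6; c'=1/6, d'=1
row 2: denom=6−1·1/6=35/6; d'=(-30−1·1)/(35/6)=-186/35
row 3: denom=6−2·12/35=186/35; d'=(6−2·-186/35)/(186/35)=97/31
row 4: denom=8−1·35/186=1453/186; d'=(-2−1·97/31)/(1453/186)=-954/1453
back: M4=-954/1453
back: M3=97/31−35/186·-954/1453=4726/1453
back: M2=-186/35−12/35·4726/1453=-9342/1453
back: M1=1−1/6·-9342/1453=3010/1453
M: M0=0, M1=3010/1453, M2=-9342/1453, M3=4726/1453, M4=-954/1453, M5=0
seg 0: a=-2, c=M0/2=0, d=(M1−M0)/(6·2)=1505/8718, b=Δ0−h0·(2M0+M1)/6=5708/4359
seg 1: a=2, c=M1/2=1505/1453, d=(M2−M1)/(6·1)=-6176/4359, b=Δ1−h1·(2M1+M2)/6=14738/4359
seg 2: a=5, c=M2/2=-4671/1453, d=(M3−M2)/(6·2)=3517/4359, b=Δ2−h2·(2M2+M3)/6=5240/4359
seg 3: a=1, c=M3/2=2363/1453, d=(M4−M3)/(6·1)=-2840/4359, b=Δ3−h3·(2M3+M4)/6=-8608/4359
seg 4: a=0, c=M4/2=-477/1453, d=(M5−M4)/(6·3)=53/1453, b=Δ4−h4·(2M4+M5)/6=-2950/4359
t_q=27/4 → seg 4, τ=3/4; S=0+-2950/4359·τ+-477/1453·τ²+53/1453·τ³=-62941/92992

  seg 0: a=-2 b=5708/4359 c=0 d=1505/8718
  seg 1: a=2 b=14738/4359 c=1505/1453 d=-6176/4359
  seg 2: a=5 b=5240/4359 c=-4671/1453 d=3517/4359
  seg 3: a=1 b=-8608/4359 c=2363/1453 d=-2840/4359
  seg 4: a=0 b=-2950/4359 c=-477/1453 d=53/1453
S(27/4) = -62941/92992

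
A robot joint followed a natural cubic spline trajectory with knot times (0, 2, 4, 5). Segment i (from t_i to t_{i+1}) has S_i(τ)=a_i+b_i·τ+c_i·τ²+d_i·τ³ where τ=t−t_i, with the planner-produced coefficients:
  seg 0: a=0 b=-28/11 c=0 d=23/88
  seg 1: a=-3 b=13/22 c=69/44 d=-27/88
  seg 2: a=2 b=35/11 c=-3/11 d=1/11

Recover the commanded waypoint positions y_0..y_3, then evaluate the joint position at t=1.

y_0=0 y_1=-3 y_2=2 y_3=5
S(1) = -201/88

y_0 = S_0(0) = a_0 = 0
y_1 = S_1(0) = a_1 = -3
y_2 = S_2(0) = a_2 = 2
y_3 = S_2(1) = 5
t_q=1 is in segment 0 (τ=1); S_0(τ)=-201/88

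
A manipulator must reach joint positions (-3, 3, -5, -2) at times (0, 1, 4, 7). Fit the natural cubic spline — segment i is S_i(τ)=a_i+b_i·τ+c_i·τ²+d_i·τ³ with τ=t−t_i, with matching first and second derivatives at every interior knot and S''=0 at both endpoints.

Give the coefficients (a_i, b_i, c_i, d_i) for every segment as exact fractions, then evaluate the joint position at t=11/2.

  seg 0: a=-3 b=637/87 c=0 d=-115/87
  seg 1: a=3 b=292/87 c=-115/29 d=511/783
  seg 2: a=-5 b=-245/87 c=166/87 d=-166/783
S(11/2) = -655/116

Δ: Δ0=6, Δ1=-8/3, Δ2=1
row 1: diag=8, rhs=-52; c'=3/8, d'=-13/2
row 2: denom=12−3·3/8=87/8; d'=(22−3·-13/2)/(87/8)=332/87
back: M2=332/87
back: M1=-13/2−3/8·332/87=-230/29
M: M0=0, M1=-230/29, M2=332/87, M3=0
seg 0: a=-3, c=M0/2=0, d=(M1−M0)/(6·1)=-115/87, b=Δ0−h0·(2M0+M1)/6=637/87
seg 1: a=3, c=M1/2=-115/29, d=(M2−M1)/(6·3)=511/783, b=Δ1−h1·(2M1+M2)/6=292/87
seg 2: a=-5, c=M2/2=166/87, d=(M3−M2)/(6·3)=-166/783, b=Δ2−h2·(2M2+M3)/6=-245/87
t_q=11/2 → seg 2, τ=3/2; S=-5+-245/87·τ+166/87·τ²+-166/783·τ³=-655/116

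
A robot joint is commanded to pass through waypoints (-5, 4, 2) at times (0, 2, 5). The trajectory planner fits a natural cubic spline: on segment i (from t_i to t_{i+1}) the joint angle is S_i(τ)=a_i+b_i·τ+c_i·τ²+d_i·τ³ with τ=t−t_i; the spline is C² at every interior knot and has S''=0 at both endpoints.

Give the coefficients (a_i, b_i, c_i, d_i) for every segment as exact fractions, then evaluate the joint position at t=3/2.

  seg 0: a=-5 b=83/15 c=0 d=-31/120
  seg 1: a=4 b=73/30 c=-31/20 d=31/180
S(3/2) = 777/320

Δ: Δ0=9/2, Δ1=-2/3
row 1: diag=10, rhs=-31; c'=3/10, d'=-31/10
back: M1=-31/10
M: M0=0, M1=-31/10, M2=0
seg 0: a=-5, c=M0/2=0, d=(M1−M0)/(6·2)=-31/120, b=Δ0−h0·(2M0+M1)/6=83/15
seg 1: a=4, c=M1/2=-31/20, d=(M2−M1)/(6·3)=31/180, b=Δ1−h1·(2M1+M2)/6=73/30
t_q=3/2 → seg 0, τ=3/2; S=-5+83/15·τ+0·τ²+-31/120·τ³=777/320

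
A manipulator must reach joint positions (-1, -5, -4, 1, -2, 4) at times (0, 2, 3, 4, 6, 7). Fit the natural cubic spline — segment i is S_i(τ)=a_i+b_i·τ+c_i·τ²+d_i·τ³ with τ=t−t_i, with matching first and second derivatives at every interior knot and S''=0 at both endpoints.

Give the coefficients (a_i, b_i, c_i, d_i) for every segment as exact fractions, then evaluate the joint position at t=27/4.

  seg 0: a=-1 b=-442/175 c=0 d=23/175
  seg 1: a=-5 b=-166/175 c=138/175 d=29/25
  seg 2: a=-4 b=719/175 c=747/175 d=-591/175
  seg 3: a=1 b=88/35 c=-1026/175 d=2699/1400
  seg 4: a=-2 b=769/350 c=3993/700 d=-1331/700
S(27/4) = 18407/8960

Δ: Δ0=-2, Δ1=1, Δ2=5, Δ3=-3/2, Δ4=6
row 1: diag=6, rhs=18; c'=1/6, d'=3
row 2: denom=4−1·1/6=23/6; d'=(24−1·3)/(23/6)=126/23
row 3: denom=6−1·6/23=132/23; d'=(-39−1·126/23)/(132/23)=-31/4
row 4: denom=6−2·23/66=175/33; d'=(45−2·-31/4)/(175/33)=3993/350
back: M4=3993/350
back: M3=-31/4−23/66·3993/350=-2052/175
back: M2=126/23−6/23·-2052/175=1494/175
back: M1=3−1/6·1494/175=276/175
M: M0=0, M1=276/175, M2=1494/175, M3=-2052/175, M4=3993/350, M5=0
seg 0: a=-1, c=M0/2=0, d=(M1−M0)/(6·2)=23/175, b=Δ0−h0·(2M0+M1)/6=-442/175
seg 1: a=-5, c=M1/2=138/175, d=(M2−M1)/(6·1)=29/25, b=Δ1−h1·(2M1+M2)/6=-166/175
seg 2: a=-4, c=M2/2=747/175, d=(M3−M2)/(6·1)=-591/175, b=Δ2−h2·(2M2+M3)/6=719/175
seg 3: a=1, c=M3/2=-1026/175, d=(M4−M3)/(6·2)=2699/1400, b=Δ3−h3·(2M3+M4)/6=88/35
seg 4: a=-2, c=M4/2=3993/700, d=(M5−M4)/(6·1)=-1331/700, b=Δ4−h4·(2M4+M5)/6=769/350
t_q=27/4 → seg 4, τ=3/4; S=-2+769/350·τ+3993/700·τ²+-1331/700·τ³=18407/8960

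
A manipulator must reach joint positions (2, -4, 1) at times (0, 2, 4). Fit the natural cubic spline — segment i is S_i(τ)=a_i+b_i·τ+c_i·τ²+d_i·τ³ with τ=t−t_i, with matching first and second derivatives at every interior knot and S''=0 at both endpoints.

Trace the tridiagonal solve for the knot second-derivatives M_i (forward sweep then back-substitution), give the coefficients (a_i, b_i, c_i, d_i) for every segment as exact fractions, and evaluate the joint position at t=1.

  seg 0: a=2 b=-35/8 c=0 d=11/32
  seg 1: a=-4 b=-1/4 c=33/16 d=-11/32
S(1) = -65/32

Δ: Δ0=-3, Δ1=5/2
row 1: diag=8, rhs=33; c'=1/4, d'=33/8
back: M1=33/8
M: M0=0, M1=33/8, M2=0
seg 0: a=2, c=M0/2=0, d=(M1−M0)/(6·2)=11/32, b=Δ0−h0·(2M0+M1)/6=-35/8
seg 1: a=-4, c=M1/2=33/16, d=(M2−M1)/(6·2)=-11/32, b=Δ1−h1·(2M1+M2)/6=-1/4
t_q=1 → seg 0, τ=1; S=2+-35/8·τ+0·τ²+11/32·τ³=-65/32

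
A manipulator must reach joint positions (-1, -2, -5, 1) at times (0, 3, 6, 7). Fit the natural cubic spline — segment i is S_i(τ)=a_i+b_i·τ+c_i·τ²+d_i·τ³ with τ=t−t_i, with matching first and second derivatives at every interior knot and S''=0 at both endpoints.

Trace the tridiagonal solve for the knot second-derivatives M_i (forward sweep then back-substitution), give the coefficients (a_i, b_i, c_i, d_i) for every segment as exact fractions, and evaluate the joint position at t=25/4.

Δ: Δ0=-1/3, Δ1=-1, Δ2=6
row 1: diag=12, rhs=-4; c'=1/4, d'=-1/3
row 2: denom=8−3·1/4=29/4; d'=(42−3·-1/3)/(29/4)=172/29
back: M2=172/29
back: M1=-1/3−1/4·172/29=-158/87
M: M0=0, M1=-158/87, M2=172/29, M3=0
seg 0: a=-1, c=M0/2=0, d=(M1−M0)/(6·3)=-79/783, b=Δ0−h0·(2M0+M1)/6=50/87
seg 1: a=-2, c=M1/2=-79/87, d=(M2−M1)/(6·3)=337/783, b=Δ1−h1·(2M1+M2)/6=-187/87
seg 2: a=-5, c=M2/2=86/29, d=(M3−M2)/(6·1)=-86/87, b=Δ2−h2·(2M2+M3)/6=350/87
t_q=25/4 → seg 2, τ=1/4; S=-5+350/87·τ+86/29·τ²+-86/87·τ³=-3549/928

  seg 0: a=-1 b=50/87 c=0 d=-79/783
  seg 1: a=-2 b=-187/87 c=-79/87 d=337/783
  seg 2: a=-5 b=350/87 c=86/29 d=-86/87
S(25/4) = -3549/928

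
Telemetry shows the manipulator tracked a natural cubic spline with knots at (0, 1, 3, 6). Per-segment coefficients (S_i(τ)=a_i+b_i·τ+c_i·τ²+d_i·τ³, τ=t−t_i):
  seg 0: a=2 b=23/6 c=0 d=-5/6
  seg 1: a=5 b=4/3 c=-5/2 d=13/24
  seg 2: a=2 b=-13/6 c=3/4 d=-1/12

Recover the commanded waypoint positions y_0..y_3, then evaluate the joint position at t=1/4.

y_0=2 y_1=5 y_2=2 y_3=0
S(1/4) = 377/128

y_0 = S_0(0) = a_0 = 2
y_1 = S_1(0) = a_1 = 5
y_2 = S_2(0) = a_2 = 2
y_3 = S_2(3) = 0
t_q=1/4 is in segment 0 (τ=1/4); S_0(τ)=377/128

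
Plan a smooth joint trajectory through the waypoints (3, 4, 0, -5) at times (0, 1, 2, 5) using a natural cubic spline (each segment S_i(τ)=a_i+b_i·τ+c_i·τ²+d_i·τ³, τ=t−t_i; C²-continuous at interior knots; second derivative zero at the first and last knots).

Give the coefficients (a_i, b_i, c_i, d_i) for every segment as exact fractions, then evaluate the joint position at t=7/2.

  seg 0: a=3 b=220/93 c=0 d=-127/93
  seg 1: a=4 b=-161/93 c=-127/31 d=170/93
  seg 2: a=0 b=-413/93 c=43/31 d=-43/279
S(7/2) = -1007/248

Δ: Δ0=1, Δ1=-4, Δ2=-5/3
row 1: diag=4, rhs=-30; c'=1/4, d'=-15/2
row 2: denom=8−1·1/4=31/4; d'=(14−1·-15/2)/(31/4)=86/31
back: M2=86/31
back: M1=-15/2−1/4·86/31=-254/31
M: M0=0, M1=-254/31, M2=86/31, M3=0
seg 0: a=3, c=M0/2=0, d=(M1−M0)/(6·1)=-127/93, b=Δ0−h0·(2M0+M1)/6=220/93
seg 1: a=4, c=M1/2=-127/31, d=(M2−M1)/(6·1)=170/93, b=Δ1−h1·(2M1+M2)/6=-161/93
seg 2: a=0, c=M2/2=43/31, d=(M3−M2)/(6·3)=-43/279, b=Δ2−h2·(2M2+M3)/6=-413/93
t_q=7/2 → seg 2, τ=3/2; S=0+-413/93·τ+43/31·τ²+-43/279·τ³=-1007/248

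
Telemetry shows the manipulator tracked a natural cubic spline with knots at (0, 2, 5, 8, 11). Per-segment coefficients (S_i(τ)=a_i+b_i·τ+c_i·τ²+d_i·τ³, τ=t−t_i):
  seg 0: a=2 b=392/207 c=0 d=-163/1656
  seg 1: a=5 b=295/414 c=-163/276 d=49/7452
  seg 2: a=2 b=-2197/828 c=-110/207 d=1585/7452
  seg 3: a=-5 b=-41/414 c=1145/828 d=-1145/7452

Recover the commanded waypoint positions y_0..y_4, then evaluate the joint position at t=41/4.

y_0=2 y_1=5 y_2=2 y_3=-5 y_4=3
S(41/4) = 163/5888

y_0 = S_0(0) = a_0 = 2
y_1 = S_1(0) = a_1 = 5
y_2 = S_2(0) = a_2 = 2
y_3 = S_3(0) = a_3 = -5
y_4 = S_3(3) = 3
t_q=41/4 is in segment 3 (τ=9/4); S_3(τ)=163/5888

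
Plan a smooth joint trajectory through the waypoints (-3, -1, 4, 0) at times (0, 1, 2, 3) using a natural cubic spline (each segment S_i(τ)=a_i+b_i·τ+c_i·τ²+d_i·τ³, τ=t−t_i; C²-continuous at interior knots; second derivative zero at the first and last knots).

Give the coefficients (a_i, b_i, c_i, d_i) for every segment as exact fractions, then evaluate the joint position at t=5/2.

  seg 0: a=-3 b=3/5 c=0 d=7/5
  seg 1: a=-1 b=24/5 c=21/5 d=-4
  seg 2: a=4 b=6/5 c=-39/5 d=13/5
S(5/2) = 119/40

Δ: Δ0=2, Δ1=5, Δ2=-4
row 1: diag=4, rhs=18; c'=1/4, d'=9/2
row 2: denom=4−1·1/4=15/4; d'=(-54−1·9/2)/(15/4)=-78/5
back: M2=-78/5
back: M1=9/2−1/4·-78/5=42/5
M: M0=0, M1=42/5, M2=-78/5, M3=0
seg 0: a=-3, c=M0/2=0, d=(M1−M0)/(6·1)=7/5, b=Δ0−h0·(2M0+M1)/6=3/5
seg 1: a=-1, c=M1/2=21/5, d=(M2−M1)/(6·1)=-4, b=Δ1−h1·(2M1+M2)/6=24/5
seg 2: a=4, c=M2/2=-39/5, d=(M3−M2)/(6·1)=13/5, b=Δ2−h2·(2M2+M3)/6=6/5
t_q=5/2 → seg 2, τ=1/2; S=4+6/5·τ+-39/5·τ²+13/5·τ³=119/40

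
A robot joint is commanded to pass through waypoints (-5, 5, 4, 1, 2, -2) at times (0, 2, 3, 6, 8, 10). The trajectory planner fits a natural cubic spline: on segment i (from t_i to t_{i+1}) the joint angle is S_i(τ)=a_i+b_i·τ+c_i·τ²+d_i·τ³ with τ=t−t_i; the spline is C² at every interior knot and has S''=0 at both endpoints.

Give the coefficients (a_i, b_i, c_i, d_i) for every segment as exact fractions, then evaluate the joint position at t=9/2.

Δ: Δ0=5, Δ1=-1, Δ2=-1, Δ3=1/2, Δ4=-2
row 1: diag=6, rhs=-36; c'=1/6, d'=-6
row 2: denom=8−1·1/6=47/6; d'=(0−1·-6)/(47/6)=36/47
row 3: denom=10−3·18/47=416/47; d'=(9−3·36/47)/(416/47)=315/416
row 4: denom=8−2·47/208=785/104; d'=(-15−2·315/416)/(785/104)=-687/314
back: M4=-687/314
back: M3=315/416−47/208·-687/314=393/314
back: M2=36/47−18/47·393/314=45/157
back: M1=-6−1/6·45/157=-1899/314
M: M0=0, M1=-1899/314, M2=45/157, M3=393/314, M4=-687/314, M5=0
seg 0: a=-5, c=M0/2=0, d=(M1−M0)/(6·2)=-633/1256, b=Δ0−h0·(2M0+M1)/6=2203/314
seg 1: a=5, c=M1/2=-1899/628, d=(M2−M1)/(6·1)=663/628, b=Δ1−h1·(2M1+M2)/6=152/157
seg 2: a=4, c=M2/2=45/314, d=(M3−M2)/(6·3)=101/1884, b=Δ2−h2·(2M2+M3)/6=-1201/628
seg 3: a=1, c=M3/2=393/628, d=(M4−M3)/(6·2)=-45/157, b=Δ3−h3·(2M3+M4)/6=62/157
seg 4: a=2, c=M4/2=-687/628, d=(M5−M4)/(6·2)=229/1256, b=Δ4−h4·(2M4+M5)/6=-85/157
t_q=9/2 → seg 2, τ=3/2; S=4+-1201/628·τ+45/314·τ²+101/1884·τ³=8213/5024

  seg 0: a=-5 b=2203/314 c=0 d=-633/1256
  seg 1: a=5 b=152/157 c=-1899/628 d=663/628
  seg 2: a=4 b=-1201/628 c=45/314 d=101/1884
  seg 3: a=1 b=62/157 c=393/628 d=-45/157
  seg 4: a=2 b=-85/157 c=-687/628 d=229/1256
S(9/2) = 8213/5024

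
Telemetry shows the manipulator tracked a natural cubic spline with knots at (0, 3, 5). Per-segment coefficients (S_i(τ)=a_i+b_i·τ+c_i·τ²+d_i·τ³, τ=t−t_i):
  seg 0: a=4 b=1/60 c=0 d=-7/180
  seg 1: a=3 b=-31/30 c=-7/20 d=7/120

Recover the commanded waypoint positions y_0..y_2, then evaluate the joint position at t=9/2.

y_0=4 y_1=3 y_2=0
S(9/2) = 55/64

y_0 = S_0(0) = a_0 = 4
y_1 = S_1(0) = a_1 = 3
y_2 = S_1(2) = 0
t_q=9/2 is in segment 1 (τ=3/2); S_1(τ)=55/64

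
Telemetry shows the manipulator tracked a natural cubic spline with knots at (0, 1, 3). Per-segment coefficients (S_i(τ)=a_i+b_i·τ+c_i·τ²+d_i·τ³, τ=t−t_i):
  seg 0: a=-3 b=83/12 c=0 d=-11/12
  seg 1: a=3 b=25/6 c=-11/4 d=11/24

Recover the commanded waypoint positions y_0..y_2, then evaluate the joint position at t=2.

y_0 = S_0(0) = a_0 = -3
y_1 = S_1(0) = a_1 = 3
y_2 = S_1(2) = 4
t_q=2 is in segment 1 (τ=1); S_1(τ)=39/8

y_0=-3 y_1=3 y_2=4
S(2) = 39/8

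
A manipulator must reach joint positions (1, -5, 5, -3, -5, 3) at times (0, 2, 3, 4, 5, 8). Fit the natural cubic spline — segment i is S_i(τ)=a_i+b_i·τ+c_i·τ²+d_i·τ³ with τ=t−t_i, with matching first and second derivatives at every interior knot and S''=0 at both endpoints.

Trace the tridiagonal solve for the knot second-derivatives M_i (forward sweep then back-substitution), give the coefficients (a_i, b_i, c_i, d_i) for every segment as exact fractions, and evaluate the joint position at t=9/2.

  seg 0: a=1 b=-2663/285 c=0 d=452/285
  seg 1: a=-5 b=2761/285 c=904/95 d=-2623/285
  seg 2: a=5 b=316/285 c=-1719/95 d=2561/285
  seg 3: a=-3 b=-463/57 c=842/95 d=-781/285
  seg 4: a=-5 b=394/285 c=61/95 d=-61/855
S(9/2) = -3943/760

Δ: Δ0=-3, Δ1=10, Δ2=-8, Δ3=-2, Δ4=8/3
row 1: diag=6, rhs=78; c'=1/6, d'=13
row 2: denom=4−1·1/6=23/6; d'=(-108−1·13)/(23/6)=-726/23
row 3: denom=4−1·6/23=86/23; d'=(36−1·-726/23)/(86/23)=777/43
row 4: denom=8−1·23/86=665/86; d'=(28−1·777/43)/(665/86)=122/95
back: M4=122/95
back: M3=777/43−23/86·122/95=1684/95
back: M2=-726/23−6/23·1684/95=-3438/95
back: M1=13−1/6·-3438/95=1808/95
M: M0=0, M1=1808/95, M2=-3438/95, M3=1684/95, M4=122/95, M5=0
seg 0: a=1, c=M0/2=0, d=(M1−M0)/(6·2)=452/285, b=Δ0−h0·(2M0+M1)/6=-2663/285
seg 1: a=-5, c=M1/2=904/95, d=(M2−M1)/(6·1)=-2623/285, b=Δ1−h1·(2M1+M2)/6=2761/285
seg 2: a=5, c=M2/2=-1719/95, d=(M3−M2)/(6·1)=2561/285, b=Δ2−h2·(2M2+M3)/6=316/285
seg 3: a=-3, c=M3/2=842/95, d=(M4−M3)/(6·1)=-781/285, b=Δ3−h3·(2M3+M4)/6=-463/57
seg 4: a=-5, c=M4/2=61/95, d=(M5−M4)/(6·3)=-61/855, b=Δ4−h4·(2M4+M5)/6=394/285
t_q=9/2 → seg 3, τ=1/2; S=-3+-463/57·τ+842/95·τ²+-781/285·τ³=-3943/760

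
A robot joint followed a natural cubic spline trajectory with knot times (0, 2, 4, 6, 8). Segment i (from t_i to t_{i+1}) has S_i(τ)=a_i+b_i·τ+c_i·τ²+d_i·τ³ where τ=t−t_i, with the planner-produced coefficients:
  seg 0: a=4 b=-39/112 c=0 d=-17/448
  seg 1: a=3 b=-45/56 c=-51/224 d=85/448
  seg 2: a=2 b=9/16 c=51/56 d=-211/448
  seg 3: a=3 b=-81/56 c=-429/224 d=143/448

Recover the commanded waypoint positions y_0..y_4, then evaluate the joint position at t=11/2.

y_0 = S_0(0) = a_0 = 4
y_1 = S_1(0) = a_1 = 3
y_2 = S_2(0) = a_2 = 2
y_3 = S_3(0) = a_3 = 3
y_4 = S_3(2) = -5
t_q=11/2 is in segment 2 (τ=3/2); S_2(τ)=11839/3584

y_0=4 y_1=3 y_2=2 y_3=3 y_4=-5
S(11/2) = 11839/3584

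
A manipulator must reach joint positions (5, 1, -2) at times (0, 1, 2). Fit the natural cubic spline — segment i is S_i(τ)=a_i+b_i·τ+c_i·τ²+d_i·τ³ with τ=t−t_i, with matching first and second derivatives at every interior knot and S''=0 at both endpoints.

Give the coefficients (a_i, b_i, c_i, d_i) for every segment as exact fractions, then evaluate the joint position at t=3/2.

  seg 0: a=5 b=-17/4 c=0 d=1/4
  seg 1: a=1 b=-7/2 c=3/4 d=-1/4
S(3/2) = -19/32

Δ: Δ0=-4, Δ1=-3
row 1: diag=4, rhs=6; c'=1/4, d'=3/2
back: M1=3/2
M: M0=0, M1=3/2, M2=0
seg 0: a=5, c=M0/2=0, d=(M1−M0)/(6·1)=1/4, b=Δ0−h0·(2M0+M1)/6=-17/4
seg 1: a=1, c=M1/2=3/4, d=(M2−M1)/(6·1)=-1/4, b=Δ1−h1·(2M1+M2)/6=-7/2
t_q=3/2 → seg 1, τ=1/2; S=1+-7/2·τ+3/4·τ²+-1/4·τ³=-19/32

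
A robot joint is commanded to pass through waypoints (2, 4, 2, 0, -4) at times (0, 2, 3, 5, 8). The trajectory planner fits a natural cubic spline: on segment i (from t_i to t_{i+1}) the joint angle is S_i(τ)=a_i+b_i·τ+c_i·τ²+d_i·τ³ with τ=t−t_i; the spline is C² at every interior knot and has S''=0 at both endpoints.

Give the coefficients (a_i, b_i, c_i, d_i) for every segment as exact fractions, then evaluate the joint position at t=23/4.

  seg 0: a=2 b=1025/489 c=0 d=-134/489
  seg 1: a=4 b=-583/489 c=-268/163 d=409/489
  seg 2: a=2 b=-964/489 c=141/163 d=-371/1956
  seg 3: a=0 b=-385/489 c=-89/326 d=89/2934
S(23/4) = -15257/20864

Δ: Δ0=1, Δ1=-2, Δ2=-1, Δ3=-4/3
row 1: diag=6, rhs=-18; c'=1/6, d'=-3
row 2: denom=6−1·1/6=35/6; d'=(6−1·-3)/(35/6)=54/35
row 3: denom=10−2·12/35=326/35; d'=(-2−2·54/35)/(326/35)=-89/163
back: M3=-89/163
back: M2=54/35−12/35·-89/163=282/163
back: M1=-3−1/6·282/163=-536/163
M: M0=0, M1=-536/163, M2=282/163, M3=-89/163, M4=0
seg 0: a=2, c=M0/2=0, d=(M1−M0)/(6·2)=-134/489, b=Δ0−h0·(2M0+M1)/6=1025/489
seg 1: a=4, c=M1/2=-268/163, d=(M2−M1)/(6·1)=409/489, b=Δ1−h1·(2M1+M2)/6=-583/489
seg 2: a=2, c=M2/2=141/163, d=(M3−M2)/(6·2)=-371/1956, b=Δ2−h2·(2M2+M3)/6=-964/489
seg 3: a=0, c=M3/2=-89/326, d=(M4−M3)/(6·3)=89/2934, b=Δ3−h3·(2M3+M4)/6=-385/489
t_q=23/4 → seg 3, τ=3/4; S=0+-385/489·τ+-89/326·τ²+89/2934·τ³=-15257/20864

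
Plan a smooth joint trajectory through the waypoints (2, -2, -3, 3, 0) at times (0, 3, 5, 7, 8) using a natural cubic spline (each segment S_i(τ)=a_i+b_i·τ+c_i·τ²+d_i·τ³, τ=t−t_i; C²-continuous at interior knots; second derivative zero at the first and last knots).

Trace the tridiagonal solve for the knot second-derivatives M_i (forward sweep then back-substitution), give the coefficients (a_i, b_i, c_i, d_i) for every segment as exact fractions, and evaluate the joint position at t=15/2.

  seg 0: a=2 b=-175/156 c=0 d=-11/468
  seg 1: a=-2 b=-137/78 c=-11/52 d=131/312
  seg 2: a=-3 b=95/39 c=30/13 d=-79/78
  seg 3: a=3 b=-19/39 c=-49/13 d=49/39
S(15/2) = 205/104

Δ: Δ0=-4/3, Δ1=-1/2, Δ2=3, Δ3=-3
row 1: diag=10, rhs=5; c'=1/5, d'=1/2
row 2: denom=8−2·1/5=38/5; d'=(21−2·1/2)/(38/5)=50/19
row 3: denom=6−2·5/19=104/19; d'=(-36−2·50/19)/(104/19)=-98/13
back: M3=-98/13
back: M2=50/19−5/19·-98/13=60/13
back: M1=1/2−1/5·60/13=-11/26
M: M0=0, M1=-11/26, M2=60/13, M3=-98/13, M4=0
seg 0: a=2, c=M0/2=0, d=(M1−M0)/(6·3)=-11/468, b=Δ0−h0·(2M0+M1)/6=-175/156
seg 1: a=-2, c=M1/2=-11/52, d=(M2−M1)/(6·2)=131/312, b=Δ1−h1·(2M1+M2)/6=-137/78
seg 2: a=-3, c=M2/2=30/13, d=(M3−M2)/(6·2)=-79/78, b=Δ2−h2·(2M2+M3)/6=95/39
seg 3: a=3, c=M3/2=-49/13, d=(M4−M3)/(6·1)=49/39, b=Δ3−h3·(2M3+M4)/6=-19/39
t_q=15/2 → seg 3, τ=1/2; S=3+-19/39·τ+-49/13·τ²+49/39·τ³=205/104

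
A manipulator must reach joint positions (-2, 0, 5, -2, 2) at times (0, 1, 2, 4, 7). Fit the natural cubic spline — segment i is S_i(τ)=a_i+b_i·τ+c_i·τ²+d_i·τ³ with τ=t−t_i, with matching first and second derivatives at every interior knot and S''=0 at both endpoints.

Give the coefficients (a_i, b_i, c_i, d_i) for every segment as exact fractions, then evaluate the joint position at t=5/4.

Δ: Δ0=2, Δ1=5, Δ2=-7/2, Δ3=4/3
row 1: diag=4, rhs=18; c'=1/4, d'=9/2
row 2: denom=6−1·1/4=23/4; d'=(-51−1·9/2)/(23/4)=-222/23
row 3: denom=10−2·8/23=214/23; d'=(29−2·-222/23)/(214/23)=1111/214
back: M3=1111/214
back: M2=-222/23−8/23·1111/214=-1226/107
back: M1=9/2−1/4·-1226/107=788/107
M: M0=0, M1=788/107, M2=-1226/107, M3=1111/214, M4=0
seg 0: a=-2, c=M0/2=0, d=(M1−M0)/(6·1)=394/321, b=Δ0−h0·(2M0+M1)/6=248/321
seg 1: a=0, c=M1/2=394/107, d=(M2−M1)/(6·1)=-1007/321, b=Δ1−h1·(2M1+M2)/6=1430/321
seg 2: a=5, c=M2/2=-613/107, d=(M3−M2)/(6·2)=3563/2568, b=Δ2−h2·(2M2+M3)/6=773/321
seg 3: a=-2, c=M3/2=1111/428, d=(M4−M3)/(6·3)=-1111/3852, b=Δ3−h3·(2M3+M4)/6=-2477/642
t_q=5/4 → seg 1, τ=1/4; S=0+1430/321·τ+394/107·τ²+-1007/321·τ³=8867/6848

  seg 0: a=-2 b=248/321 c=0 d=394/321
  seg 1: a=0 b=1430/321 c=394/107 d=-1007/321
  seg 2: a=5 b=773/321 c=-613/107 d=3563/2568
  seg 3: a=-2 b=-2477/642 c=1111/428 d=-1111/3852
S(5/4) = 8867/6848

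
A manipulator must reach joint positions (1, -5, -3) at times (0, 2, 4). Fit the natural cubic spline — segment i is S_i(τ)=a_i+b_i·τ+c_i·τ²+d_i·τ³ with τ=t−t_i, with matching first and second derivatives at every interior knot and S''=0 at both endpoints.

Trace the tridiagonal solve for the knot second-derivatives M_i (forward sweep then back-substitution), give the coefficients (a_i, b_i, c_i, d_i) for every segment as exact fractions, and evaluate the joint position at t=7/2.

Δ: Δ0=-3, Δ1=1
row 1: diag=8, rhs=24; c'=1/4, d'=3
back: M1=3
M: M0=0, M1=3, M2=0
seg 0: a=1, c=M0/2=0, d=(M1−M0)/(6·2)=1/4, b=Δ0−h0·(2M0+M1)/6=-4
seg 1: a=-5, c=M1/2=3/2, d=(M2−M1)/(6·2)=-1/4, b=Δ1−h1·(2M1+M2)/6=-1
t_q=7/2 → seg 1, τ=3/2; S=-5+-1·τ+3/2·τ²+-1/4·τ³=-127/32

  seg 0: a=1 b=-4 c=0 d=1/4
  seg 1: a=-5 b=-1 c=3/2 d=-1/4
S(7/2) = -127/32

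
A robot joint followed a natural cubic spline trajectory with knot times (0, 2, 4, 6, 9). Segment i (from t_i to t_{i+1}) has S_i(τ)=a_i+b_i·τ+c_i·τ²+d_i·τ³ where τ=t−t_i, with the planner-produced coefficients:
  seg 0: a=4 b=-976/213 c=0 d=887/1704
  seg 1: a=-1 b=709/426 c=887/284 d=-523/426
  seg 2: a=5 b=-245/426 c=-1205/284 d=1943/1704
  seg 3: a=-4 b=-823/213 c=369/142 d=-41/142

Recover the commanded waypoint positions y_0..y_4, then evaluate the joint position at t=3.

y_0 = S_0(0) = a_0 = 4
y_1 = S_1(0) = a_1 = -1
y_2 = S_2(0) = a_2 = 5
y_3 = S_3(0) = a_3 = -4
y_4 = S_3(3) = 0
t_q=3 is in segment 1 (τ=1); S_1(τ)=727/284

y_0=4 y_1=-1 y_2=5 y_3=-4 y_4=0
S(3) = 727/284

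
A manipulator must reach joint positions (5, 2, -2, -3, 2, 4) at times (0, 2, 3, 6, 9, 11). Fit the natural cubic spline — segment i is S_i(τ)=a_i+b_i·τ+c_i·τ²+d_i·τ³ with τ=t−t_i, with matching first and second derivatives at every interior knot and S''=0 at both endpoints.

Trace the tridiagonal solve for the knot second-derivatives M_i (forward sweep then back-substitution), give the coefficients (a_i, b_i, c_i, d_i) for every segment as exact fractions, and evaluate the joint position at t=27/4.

Δ: Δ0=-3/2, Δ1=-4, Δ2=-1/3, Δ3=5/3, Δ4=1
row 1: diag=6, rhs=-15; c'=1/6, d'=-5/2
row 2: denom=8−1·1/6=47/6; d'=(22−1·-5/2)/(47/6)=147/47
row 3: denom=12−3·18/47=510/47; d'=(12−3·147/47)/(510/47)=41/170
row 4: denom=10−3·47/170=1559/170; d'=(-4−3·41/170)/(1559/170)=-803/1559
back: M4=-803/1559
back: M3=41/170−47/170·-803/1559=598/1559
back: M2=147/47−18/47·598/1559=4647/1559
back: M1=-5/2−1/6·4647/1559=-4672/1559
M: M0=0, M1=-4672/1559, M2=4647/1559, M3=598/1559, M4=-803/1559, M5=0
seg 0: a=5, c=M0/2=0, d=(M1−M0)/(6·2)=-1168/4677, b=Δ0−h0·(2M0+M1)/6=-4687/9354
seg 1: a=2, c=M1/2=-2336/1559, d=(M2−M1)/(6·1)=9319/9354, b=Δ1−h1·(2M1+M2)/6=-32719/9354
seg 2: a=-2, c=M2/2=4647/3118, d=(M3−M2)/(6·3)=-4049/28062, b=Δ2−h2·(2M2+M3)/6=-16397/4677
seg 3: a=-3, c=M3/2=299/1559, d=(M4−M3)/(6·3)=-467/9354, b=Δ3−h3·(2M3+M4)/6=14411/9354
seg 4: a=2, c=M4/2=-803/3118, d=(M5−M4)/(6·2)=803/18708, b=Δ4−h4·(2M4+M5)/6=6283/4677
t_q=27/4 → seg 3, τ=3/4; S=-3+14411/9354·τ+299/1559·τ²+-467/9354·τ³=-350755/199552

  seg 0: a=5 b=-4687/9354 c=0 d=-1168/4677
  seg 1: a=2 b=-32719/9354 c=-2336/1559 d=9319/9354
  seg 2: a=-2 b=-16397/4677 c=4647/3118 d=-4049/28062
  seg 3: a=-3 b=14411/9354 c=299/1559 d=-467/9354
  seg 4: a=2 b=6283/4677 c=-803/3118 d=803/18708
S(27/4) = -350755/199552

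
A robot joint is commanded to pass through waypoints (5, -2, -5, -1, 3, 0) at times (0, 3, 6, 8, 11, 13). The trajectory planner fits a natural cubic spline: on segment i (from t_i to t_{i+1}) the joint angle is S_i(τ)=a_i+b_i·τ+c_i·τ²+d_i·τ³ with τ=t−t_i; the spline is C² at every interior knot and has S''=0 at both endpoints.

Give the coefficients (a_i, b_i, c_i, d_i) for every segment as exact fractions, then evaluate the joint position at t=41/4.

  seg 0: a=5 b=-7835/3207 c=0 d=352/28863
  seg 1: a=-2 b=-6779/3207 c=352/3207 d=2516/28863
  seg 2: a=-5 b=2881/3207 c=956/1069 d=-2203/12828
  seg 3: a=-1 b=7744/3207 c=-291/2138 d=-1439/19242
  seg 4: a=3 b=-2701/6414 c=-865/1069 d=865/6414
S(41/4) = 395749/136832

Δ: Δ0=-7/3, Δ1=-1, Δ2=2, Δ3=4/3, Δ4=-3/2
row 1: diag=12, rhs=8; c'=1/4, d'=2/3
row 2: denom=10−3·1/4=37/4; d'=(18−3·2/3)/(37/4)=64/37
row 3: denom=10−2·8/37=354/37; d'=(-4−2·64/37)/(354/37)=-46/59
row 4: denom=10−3·37/118=1069/118; d'=(-17−3·-46/59)/(1069/118)=-1730/1069
back: M4=-1730/1069
back: M3=-46/59−37/118·-1730/1069=-291/1069
back: M2=64/37−8/37·-291/1069=1912/1069
back: M1=2/3−1/4·1912/1069=704/3207
M: M0=0, M1=704/3207, M2=1912/1069, M3=-291/1069, M4=-1730/1069, M5=0
seg 0: a=5, c=M0/2=0, d=(M1−M0)/(6·3)=352/28863, b=Δ0−h0·(2M0+M1)/6=-7835/3207
seg 1: a=-2, c=M1/2=352/3207, d=(M2−M1)/(6·3)=2516/28863, b=Δ1−h1·(2M1+M2)/6=-6779/3207
seg 2: a=-5, c=M2/2=956/1069, d=(M3−M2)/(6·2)=-2203/12828, b=Δ2−h2·(2M2+M3)/6=2881/3207
seg 3: a=-1, c=M3/2=-291/2138, d=(M4−M3)/(6·3)=-1439/19242, b=Δ3−h3·(2M3+M4)/6=7744/3207
seg 4: a=3, c=M4/2=-865/1069, d=(M5−M4)/(6·2)=865/6414, b=Δ4−h4·(2M4+M5)/6=-2701/6414
t_q=41/4 → seg 3, τ=9/4; S=-1+7744/3207·τ+-291/2138·τ²+-1439/19242·τ³=395749/136832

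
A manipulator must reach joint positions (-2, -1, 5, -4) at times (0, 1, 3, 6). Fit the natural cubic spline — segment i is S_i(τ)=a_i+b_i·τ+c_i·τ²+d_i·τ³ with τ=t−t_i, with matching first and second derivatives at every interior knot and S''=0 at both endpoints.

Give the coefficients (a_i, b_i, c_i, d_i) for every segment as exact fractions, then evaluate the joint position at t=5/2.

  seg 0: a=-2 b=3/7 c=0 d=4/7
  seg 1: a=-1 b=15/7 c=12/7 d=-9/14
  seg 2: a=5 b=9/7 c=-15/7 d=5/21
S(5/2) = 437/112

Δ: Δ0=1, Δ1=3, Δ2=-3
row 1: diag=6, rhs=12; c'=1/3, d'=2
row 2: denom=10−2·1/3=28/3; d'=(-36−2·2)/(28/3)=-30/7
back: M2=-30/7
back: M1=2−1/3·-30/7=24/7
M: M0=0, M1=24/7, M2=-30/7, M3=0
seg 0: a=-2, c=M0/2=0, d=(M1−M0)/(6·1)=4/7, b=Δ0−h0·(2M0+M1)/6=3/7
seg 1: a=-1, c=M1/2=12/7, d=(M2−M1)/(6·2)=-9/14, b=Δ1−h1·(2M1+M2)/6=15/7
seg 2: a=5, c=M2/2=-15/7, d=(M3−M2)/(6·3)=5/21, b=Δ2−h2·(2M2+M3)/6=9/7
t_q=5/2 → seg 1, τ=3/2; S=-1+15/7·τ+12/7·τ²+-9/14·τ³=437/112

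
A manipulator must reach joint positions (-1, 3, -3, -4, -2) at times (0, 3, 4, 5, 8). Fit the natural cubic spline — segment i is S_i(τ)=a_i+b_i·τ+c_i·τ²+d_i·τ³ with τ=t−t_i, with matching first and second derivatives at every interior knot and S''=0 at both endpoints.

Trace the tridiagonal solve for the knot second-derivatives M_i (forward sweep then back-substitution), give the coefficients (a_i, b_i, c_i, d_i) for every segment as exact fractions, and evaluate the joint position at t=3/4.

Δ: Δ0=4/3, Δ1=-6, Δ2=-1, Δ3=2/3
row 1: diag=8, rhs=-44; c'=1/8, d'=-11/2
row 2: denom=4−1·1/8=31/8; d'=(30−1·-11/2)/(31/8)=284/31
row 3: denom=8−1·8/31=240/31; d'=(10−1·284/31)/(240/31)=13/120
back: M3=13/120
back: M2=284/31−8/31·13/120=137/15
back: M1=-11/2−1/8·137/15=-797/120
M: M0=0, M1=-797/120, M2=137/15, M3=13/120, M4=0
seg 0: a=-1, c=M0/2=0, d=(M1−M0)/(6·3)=-797/2160, b=Δ0−h0·(2M0+M1)/6=1117/240
seg 1: a=3, c=M1/2=-797/240, d=(M2−M1)/(6·1)=631/240, b=Δ1−h1·(2M1+M2)/6=-637/120
seg 2: a=-3, c=M2/2=137/30, d=(M3−M2)/(6·1)=-361/240, b=Δ2−h2·(2M2+M3)/6=-65/16
seg 3: a=-4, c=M3/2=13/240, d=(M4−M3)/(6·3)=-13/2160, b=Δ3−h3·(2M3+M4)/6=67/120
t_q=3/4 → seg 0, τ=3/4; S=-1+1117/240·τ+0·τ²+-797/2160·τ³=2391/1024

  seg 0: a=-1 b=1117/240 c=0 d=-797/2160
  seg 1: a=3 b=-637/120 c=-797/240 d=631/240
  seg 2: a=-3 b=-65/16 c=137/30 d=-361/240
  seg 3: a=-4 b=67/120 c=13/240 d=-13/2160
S(3/4) = 2391/1024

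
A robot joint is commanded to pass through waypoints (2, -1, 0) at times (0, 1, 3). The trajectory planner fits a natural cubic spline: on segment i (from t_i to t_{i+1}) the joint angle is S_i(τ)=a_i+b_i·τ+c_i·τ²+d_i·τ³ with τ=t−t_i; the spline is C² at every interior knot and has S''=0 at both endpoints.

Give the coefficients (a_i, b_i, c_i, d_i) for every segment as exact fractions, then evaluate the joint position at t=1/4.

Δ: Δ0=-3, Δ1=1/2
row 1: diag=6, rhs=21; c'=1/3, d'=7/2
back: M1=7/2
M: M0=0, M1=7/2, M2=0
seg 0: a=2, c=M0/2=0, d=(M1−M0)/(6·1)=7/12, b=Δ0−h0·(2M0+M1)/6=-43/12
seg 1: a=-1, c=M1/2=7/4, d=(M2−M1)/(6·2)=-7/24, b=Δ1−h1·(2M1+M2)/6=-11/6
t_q=1/4 → seg 0, τ=1/4; S=2+-43/12·τ+0·τ²+7/12·τ³=285/256

  seg 0: a=2 b=-43/12 c=0 d=7/12
  seg 1: a=-1 b=-11/6 c=7/4 d=-7/24
S(1/4) = 285/256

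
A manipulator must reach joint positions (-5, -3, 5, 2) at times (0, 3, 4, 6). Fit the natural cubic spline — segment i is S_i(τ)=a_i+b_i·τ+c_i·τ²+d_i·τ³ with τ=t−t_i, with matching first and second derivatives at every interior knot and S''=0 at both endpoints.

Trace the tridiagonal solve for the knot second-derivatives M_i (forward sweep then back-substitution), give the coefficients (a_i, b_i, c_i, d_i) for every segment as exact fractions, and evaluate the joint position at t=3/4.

Δ: Δ0=2/3, Δ1=8, Δ2=-3/2
row 1: diag=8, rhs=44; c'=1/8, d'=11/2
row 2: denom=6−1·1/8=47/8; d'=(-57−1·11/2)/(47/8)=-500/47
back: M2=-500/47
back: M1=11/2−1/8·-500/47=321/47
M: M0=0, M1=321/47, M2=-500/47, M3=0
seg 0: a=-5, c=M0/2=0, d=(M1−M0)/(6·3)=107/282, b=Δ0−h0·(2M0+M1)/6=-775/282
seg 1: a=-3, c=M1/2=321/94, d=(M2−M1)/(6·1)=-821/282, b=Δ1−h1·(2M1+M2)/6=1057/141
seg 2: a=5, c=M2/2=-250/47, d=(M3−M2)/(6·2)=125/141, b=Δ2−h2·(2M2+M3)/6=1577/282
t_q=3/4 → seg 0, τ=3/4; S=-5+-775/282·τ+0·τ²+107/282·τ³=-41517/6016

  seg 0: a=-5 b=-775/282 c=0 d=107/282
  seg 1: a=-3 b=1057/141 c=321/94 d=-821/282
  seg 2: a=5 b=1577/282 c=-250/47 d=125/141
S(3/4) = -41517/6016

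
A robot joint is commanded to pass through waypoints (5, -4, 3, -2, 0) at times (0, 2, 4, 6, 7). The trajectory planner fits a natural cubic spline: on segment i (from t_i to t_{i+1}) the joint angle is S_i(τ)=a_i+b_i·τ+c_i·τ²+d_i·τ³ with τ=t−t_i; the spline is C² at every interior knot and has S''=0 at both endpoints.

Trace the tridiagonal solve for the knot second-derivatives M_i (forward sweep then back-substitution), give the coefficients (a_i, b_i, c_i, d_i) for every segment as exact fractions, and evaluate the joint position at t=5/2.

  seg 0: a=5 b=-295/41 c=0 d=221/328
  seg 1: a=-4 b=73/82 c=663/164 d=-449/328
  seg 2: a=3 b=26/41 c=-171/41 d=427/328
  seg 3: a=-2 b=-35/82 c=597/164 d=-199/164
S(5/2) = -7125/2624

Δ: Δ0=-9/2, Δ1=7/2, Δ2=-5/2, Δ3=2
row 1: diag=8, rhs=48; c'=1/4, d'=6
row 2: denom=8−2·1/4=15/2; d'=(-36−2·6)/(15/2)=-32/5
row 3: denom=6−2·4/15=82/15; d'=(27−2·-32/5)/(82/15)=597/82
back: M3=597/82
back: M2=-32/5−4/15·597/82=-342/41
back: M1=6−1/4·-342/41=663/82
M: M0=0, M1=663/82, M2=-342/41, M3=597/82, M4=0
seg 0: a=5, c=M0/2=0, d=(M1−M0)/(6·2)=221/328, b=Δ0−h0·(2M0+M1)/6=-295/41
seg 1: a=-4, c=M1/2=663/164, d=(M2−M1)/(6·2)=-449/328, b=Δ1−h1·(2M1+M2)/6=73/82
seg 2: a=3, c=M2/2=-171/41, d=(M3−M2)/(6·2)=427/328, b=Δ2−h2·(2M2+M3)/6=26/41
seg 3: a=-2, c=M3/2=597/164, d=(M4−M3)/(6·1)=-199/164, b=Δ3−h3·(2M3+M4)/6=-35/82
t_q=5/2 → seg 1, τ=1/2; S=-4+73/82·τ+663/164·τ²+-449/328·τ³=-7125/2624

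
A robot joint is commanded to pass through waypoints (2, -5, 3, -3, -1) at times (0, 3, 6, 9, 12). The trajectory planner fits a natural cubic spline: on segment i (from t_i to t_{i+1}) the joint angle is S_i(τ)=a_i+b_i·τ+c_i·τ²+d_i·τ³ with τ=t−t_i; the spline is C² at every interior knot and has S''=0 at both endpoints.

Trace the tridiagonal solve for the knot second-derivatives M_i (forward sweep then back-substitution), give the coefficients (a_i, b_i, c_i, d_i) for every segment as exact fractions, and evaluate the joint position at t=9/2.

  seg 0: a=2 b=-227/56 c=0 d=289/1512
  seg 1: a=-5 b=31/28 c=289/168 d=-605/1512
  seg 2: a=3 b=5/8 c=-79/42 d=169/504
  seg 3: a=-3 b=-45/28 c=191/168 d=-191/1512
S(9/2) = -367/448

Δ: Δ0=-7/3, Δ1=8/3, Δ2=-2, Δ3=2/3
row 1: diag=12, rhs=30; c'=1/4, d'=5/2
row 2: denom=12−3·1/4=45/4; d'=(-28−3·5/2)/(45/4)=-142/45
row 3: denom=12−3·4/15=56/5; d'=(16−3·-142/45)/(56/5)=191/84
back: M3=191/84
back: M2=-142/45−4/15·191/84=-79/21
back: M1=5/2−1/4·-79/21=289/84
M: M0=0, M1=289/84, M2=-79/21, M3=191/84, M4=0
seg 0: a=2, c=M0/2=0, d=(M1−M0)/(6·3)=289/1512, b=Δ0−h0·(2M0+M1)/6=-227/56
seg 1: a=-5, c=M1/2=289/168, d=(M2−M1)/(6·3)=-605/1512, b=Δ1−h1·(2M1+M2)/6=31/28
seg 2: a=3, c=M2/2=-79/42, d=(M3−M2)/(6·3)=169/504, b=Δ2−h2·(2M2+M3)/6=5/8
seg 3: a=-3, c=M3/2=191/168, d=(M4−M3)/(6·3)=-191/1512, b=Δ3−h3·(2M3+M4)/6=-45/28
t_q=9/2 → seg 1, τ=3/2; S=-5+31/28·τ+289/168·τ²+-605/1512·τ³=-367/448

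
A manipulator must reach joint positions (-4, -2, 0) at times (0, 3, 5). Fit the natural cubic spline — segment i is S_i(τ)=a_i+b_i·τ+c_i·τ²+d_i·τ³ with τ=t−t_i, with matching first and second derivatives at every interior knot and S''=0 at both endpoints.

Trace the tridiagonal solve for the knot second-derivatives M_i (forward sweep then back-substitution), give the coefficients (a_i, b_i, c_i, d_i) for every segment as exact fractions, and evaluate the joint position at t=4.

Δ: Δ0=2/3, Δ1=1
row 1: diag=10, rhs=2; c'=1/5, d'=1/5
back: M1=1/5
M: M0=0, M1=1/5, M2=0
seg 0: a=-4, c=M0/2=0, d=(M1−M0)/(6·3)=1/90, b=Δ0−h0·(2M0+M1)/6=17/30
seg 1: a=-2, c=M1/2=1/10, d=(M2−M1)/(6·2)=-1/60, b=Δ1−h1·(2M1+M2)/6=13/15
t_q=4 → seg 1, τ=1; S=-2+13/15·τ+1/10·τ²+-1/60·τ³=-21/20

  seg 0: a=-4 b=17/30 c=0 d=1/90
  seg 1: a=-2 b=13/15 c=1/10 d=-1/60
S(4) = -21/20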